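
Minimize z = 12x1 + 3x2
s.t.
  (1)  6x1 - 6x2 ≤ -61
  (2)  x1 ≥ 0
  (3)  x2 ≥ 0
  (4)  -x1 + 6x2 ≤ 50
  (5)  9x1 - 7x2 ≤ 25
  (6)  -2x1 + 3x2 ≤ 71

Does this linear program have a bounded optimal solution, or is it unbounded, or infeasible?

The boundaries 6x1 - 6x2 = -61 and x1 = 0 meet at (0, 61/6), but that point violates -x1 + 6x2 ≤ 50. Every candidate vertex is excluded by some other constraint, so the feasible region is empty.

infeasible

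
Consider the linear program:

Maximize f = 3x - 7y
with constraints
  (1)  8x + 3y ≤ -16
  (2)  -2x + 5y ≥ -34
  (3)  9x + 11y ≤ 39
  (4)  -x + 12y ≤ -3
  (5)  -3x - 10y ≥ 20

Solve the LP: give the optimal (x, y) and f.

Extreme points and f = 3x - 7y:
  (11/23, -152/23) → f = 1097/23
  (-100/71, -112/71) → f = 484/71
  (-105/23, -29/46) → f = -427/46
The feasible region is unbounded (it extends along (-12, -1), (-5, -2)), but f strictly decreases along every unbounded feasible direction, so there is no improving ray and the maximum is attained at a vertex.

The optimum lies where 8x + 3y = -16 and -2x + 5y = -34.
Solving simultaneously gives x = 11/23, y = -152/23.

x = 11/23, y = -152/23, maximum f = 1097/23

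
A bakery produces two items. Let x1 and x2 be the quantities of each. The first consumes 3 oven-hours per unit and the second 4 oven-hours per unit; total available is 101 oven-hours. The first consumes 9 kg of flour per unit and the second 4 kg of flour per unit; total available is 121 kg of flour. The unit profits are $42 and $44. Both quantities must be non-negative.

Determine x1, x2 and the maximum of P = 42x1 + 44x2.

x1 = 10/3, x2 = 91/4, maximum P = 1141

The optimum lies where 3x1 + 4x2 = 101 and 9x1 + 4x2 = 121.
Solving simultaneously gives x1 = 10/3, x2 = 91/4.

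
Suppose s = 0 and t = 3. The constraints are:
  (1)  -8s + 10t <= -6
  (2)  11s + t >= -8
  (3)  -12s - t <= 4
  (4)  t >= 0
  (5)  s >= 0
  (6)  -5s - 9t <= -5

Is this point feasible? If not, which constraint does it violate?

not feasible — violates (1)

Constraint (1): -8s + 10t = 30, which is not ≤ -6. All other constraints are satisfied.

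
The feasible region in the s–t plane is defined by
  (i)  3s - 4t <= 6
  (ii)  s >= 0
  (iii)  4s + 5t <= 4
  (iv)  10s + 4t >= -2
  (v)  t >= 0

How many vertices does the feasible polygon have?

Pairwise boundary intersections that survive every other constraint:
  (0, 4/5)
  (0, 0)
  (1, 0)

3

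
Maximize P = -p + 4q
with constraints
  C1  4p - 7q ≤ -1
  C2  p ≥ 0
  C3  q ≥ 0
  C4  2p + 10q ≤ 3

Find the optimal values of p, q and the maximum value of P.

Feasible corners and P = -p + 4q:
  (0, 1/7) → P = 4/7
  (11/54, 7/27) → P = 5/6
  (0, 3/10) → P = 6/5

p = 0, q = 3/10, maximum P = 6/5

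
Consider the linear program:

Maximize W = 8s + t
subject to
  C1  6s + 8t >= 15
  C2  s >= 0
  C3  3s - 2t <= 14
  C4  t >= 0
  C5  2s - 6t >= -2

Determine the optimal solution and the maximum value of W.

Extreme points and W = 8s + t:
  (5/2, 0) → W = 20
  (37/26, 21/26) → W = 317/26
  (14/3, 0) → W = 112/3
  (44/7, 17/7) → W = 369/7

s = 44/7, t = 17/7, maximum W = 369/7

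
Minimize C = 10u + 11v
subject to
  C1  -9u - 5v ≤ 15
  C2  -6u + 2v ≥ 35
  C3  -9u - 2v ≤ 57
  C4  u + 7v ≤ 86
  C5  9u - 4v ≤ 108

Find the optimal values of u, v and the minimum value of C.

u = -205/48, v = 75/16, minimum C = 425/48

Extreme points and C = 10u + 11v:
  (-205/48, 75/16) → C = 425/48
  (-535/58, 789/58) → C = 3329/58
  (-73/44, 551/44) → C = 5331/44

The optimum lies where -9u - 5v = 15 and -6u + 2v = 35.
Solving simultaneously gives u = -205/48, v = 75/16.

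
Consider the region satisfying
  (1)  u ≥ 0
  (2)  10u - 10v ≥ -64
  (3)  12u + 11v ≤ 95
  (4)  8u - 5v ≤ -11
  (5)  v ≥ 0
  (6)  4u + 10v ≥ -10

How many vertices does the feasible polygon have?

Pairwise boundary intersections that survive every other constraint:
  (0, 32/5)
  (0, 11/5)
  (123/115, 859/115)
  (177/74, 223/37)

4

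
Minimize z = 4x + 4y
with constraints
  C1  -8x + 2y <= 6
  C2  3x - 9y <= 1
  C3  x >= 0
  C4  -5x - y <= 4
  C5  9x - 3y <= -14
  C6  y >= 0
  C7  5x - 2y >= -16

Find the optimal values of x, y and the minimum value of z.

Corner points and z = 4x + 4y:
  (5/3, 29/3) → z = 136/3
  (10/3, 49/3) → z = 236/3
  (20/3, 74/3) → z = 376/3

x = 5/3, y = 29/3, minimum z = 136/3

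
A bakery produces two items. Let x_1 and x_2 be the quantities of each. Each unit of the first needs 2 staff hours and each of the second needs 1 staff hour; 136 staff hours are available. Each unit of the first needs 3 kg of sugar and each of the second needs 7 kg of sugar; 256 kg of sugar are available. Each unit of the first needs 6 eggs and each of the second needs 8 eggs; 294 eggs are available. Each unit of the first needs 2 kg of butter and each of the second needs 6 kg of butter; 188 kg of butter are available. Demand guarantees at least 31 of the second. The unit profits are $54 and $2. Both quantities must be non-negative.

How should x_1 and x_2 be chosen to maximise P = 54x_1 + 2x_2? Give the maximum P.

x_1 = 1, x_2 = 31, maximum P = 116

The binding constraints are 2x_1 + 6x_2 = 188 and x_2 = 31.
Solving simultaneously gives x_1 = 1, x_2 = 31.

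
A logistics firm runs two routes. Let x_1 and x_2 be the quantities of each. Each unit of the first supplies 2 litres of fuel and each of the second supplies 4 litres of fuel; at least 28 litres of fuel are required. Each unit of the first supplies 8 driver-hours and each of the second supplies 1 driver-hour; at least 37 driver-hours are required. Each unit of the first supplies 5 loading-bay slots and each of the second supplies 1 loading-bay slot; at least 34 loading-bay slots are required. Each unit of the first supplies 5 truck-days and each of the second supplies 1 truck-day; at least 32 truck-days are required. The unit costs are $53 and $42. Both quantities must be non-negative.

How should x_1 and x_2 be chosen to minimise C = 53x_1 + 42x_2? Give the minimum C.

Vertices and C = 53x_1 + 42x_2:
  (0, 37) → C = 1554
  (14, 0) → C = 742
  (6, 4) → C = 486
  (1, 29) → C = 1271
The feasible region is unbounded (it extends along (0, 1), (1, 0)), but C strictly increases along every unbounded feasible direction, so there is no improving ray and the minimum is attained at a vertex.

At the optimal vertex, 2x_1 + 4x_2 = 28 and 5x_1 + x_2 = 34.
Solving simultaneously gives x_1 = 6, x_2 = 4.

x_1 = 6, x_2 = 4, minimum C = 486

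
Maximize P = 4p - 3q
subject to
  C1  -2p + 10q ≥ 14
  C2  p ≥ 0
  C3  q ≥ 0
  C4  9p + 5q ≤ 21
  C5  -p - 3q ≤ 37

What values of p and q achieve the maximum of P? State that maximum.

Feasible corners and P = 4p - 3q:
  (0, 7/5) → P = -21/5
  (7/5, 42/25) → P = 14/25
  (0, 21/5) → P = -63/5

The optimum lies where -2p + 10q = 14 and 9p + 5q = 21.
Solving simultaneously gives p = 7/5, q = 42/25.

p = 7/5, q = 42/25, maximum P = 14/25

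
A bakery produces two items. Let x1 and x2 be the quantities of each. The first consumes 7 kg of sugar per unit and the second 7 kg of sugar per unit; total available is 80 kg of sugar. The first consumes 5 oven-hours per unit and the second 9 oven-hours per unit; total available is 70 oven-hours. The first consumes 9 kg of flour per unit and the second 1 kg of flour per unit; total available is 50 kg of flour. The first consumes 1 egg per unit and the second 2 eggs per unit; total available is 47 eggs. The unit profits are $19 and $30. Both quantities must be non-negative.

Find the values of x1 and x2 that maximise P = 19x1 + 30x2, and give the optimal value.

x1 = 5, x2 = 5, maximum P = 245

Vertices and P = 19x1 + 30x2:
  (0, 0) → P = 0
  (0, 70/9) → P = 700/3
  (50/9, 0) → P = 950/9
  (5, 5) → P = 245

At the optimal vertex, 5x1 + 9x2 = 70 and 9x1 + x2 = 50.
Solving simultaneously gives x1 = 5, x2 = 5.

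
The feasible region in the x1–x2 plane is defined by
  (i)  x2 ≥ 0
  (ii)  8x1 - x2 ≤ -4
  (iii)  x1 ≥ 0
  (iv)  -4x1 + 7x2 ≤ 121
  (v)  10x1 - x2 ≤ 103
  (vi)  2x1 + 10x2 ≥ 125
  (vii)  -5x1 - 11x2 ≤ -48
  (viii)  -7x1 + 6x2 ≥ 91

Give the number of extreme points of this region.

Pairwise boundary intersections that survive every other constraint:
  (93/52, 238/13)
  (67/41, 700/41)
  (0, 121/7)
  (0, 91/6)

4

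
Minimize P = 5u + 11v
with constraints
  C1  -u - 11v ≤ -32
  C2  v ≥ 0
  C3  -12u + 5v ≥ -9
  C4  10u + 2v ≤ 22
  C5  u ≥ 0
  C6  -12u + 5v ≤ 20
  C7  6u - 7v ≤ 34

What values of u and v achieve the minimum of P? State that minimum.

Feasible corners and P = 5u + 11v:
  (89/54, 149/54) → P = 1042/27
  (0, 32/11) → P = 32
  (35/37, 232/37) → P = 2727/37
  (0, 4) → P = 44

u = 0, v = 32/11, minimum P = 32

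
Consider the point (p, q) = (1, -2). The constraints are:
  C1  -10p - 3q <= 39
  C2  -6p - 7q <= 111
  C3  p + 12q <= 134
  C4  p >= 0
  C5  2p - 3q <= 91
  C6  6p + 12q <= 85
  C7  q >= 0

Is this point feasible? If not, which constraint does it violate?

Constraint C7: q = -2, which is not ≥ 0. All other constraints are satisfied.

not feasible — violates C7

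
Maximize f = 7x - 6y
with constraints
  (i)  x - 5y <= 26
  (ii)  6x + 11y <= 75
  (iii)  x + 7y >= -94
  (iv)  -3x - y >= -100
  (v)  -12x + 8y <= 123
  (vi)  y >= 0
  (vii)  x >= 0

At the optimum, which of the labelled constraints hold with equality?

(ii) and (vi)

Vertices and f = 7x - 6y:
  (25/2, 0) → f = 175/2
  (0, 75/11) → f = -450/11
  (0, 0) → f = 0

The maximum is at (25/2, 0). Substituting into each constraint, equality holds for (ii) and (vi); the remaining constraints have slack.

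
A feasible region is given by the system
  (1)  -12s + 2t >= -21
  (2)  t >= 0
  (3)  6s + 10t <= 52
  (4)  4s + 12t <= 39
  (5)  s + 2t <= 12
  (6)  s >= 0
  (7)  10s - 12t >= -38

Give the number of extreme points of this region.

5

The feasible vertices (each the meet of two boundaries and inside every other half-plane) are:
  (7/4, 0)
  (165/76, 48/19)
  (0, 0)
  (1/14, 271/84)
  (0, 19/6)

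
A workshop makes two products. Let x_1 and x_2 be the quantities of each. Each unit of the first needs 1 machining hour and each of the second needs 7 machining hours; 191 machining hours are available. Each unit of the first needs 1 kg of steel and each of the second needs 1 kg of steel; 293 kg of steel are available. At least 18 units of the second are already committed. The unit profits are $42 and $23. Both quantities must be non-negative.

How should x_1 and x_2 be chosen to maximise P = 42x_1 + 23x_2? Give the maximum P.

x_1 = 65, x_2 = 18, maximum P = 3144

Corner points and P = 42x_1 + 23x_2:
  (0, 191/7) → P = 4393/7
  (0, 18) → P = 414
  (65, 18) → P = 3144

The optimum lies where x_1 + 7x_2 = 191 and x_2 = 18.
Solving simultaneously gives x_1 = 65, x_2 = 18.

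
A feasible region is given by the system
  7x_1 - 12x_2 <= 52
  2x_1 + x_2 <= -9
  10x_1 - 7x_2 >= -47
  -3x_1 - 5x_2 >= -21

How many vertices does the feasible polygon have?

3

The feasible vertices (each the meet of two boundaries and inside every other half-plane) are:
  (-56/31, -167/31)
  (-928/71, -849/71)
  (-55/12, 1/6)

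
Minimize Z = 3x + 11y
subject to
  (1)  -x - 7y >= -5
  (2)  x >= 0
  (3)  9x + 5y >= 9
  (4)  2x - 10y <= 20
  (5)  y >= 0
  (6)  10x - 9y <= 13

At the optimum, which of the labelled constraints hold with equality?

(3) and (5)

Feasible corners and Z = 3x + 11y:
  (19/29, 18/29) → Z = 255/29
  (136/79, 37/79) → Z = 815/79
  (1, 0) → Z = 3
  (13/10, 0) → Z = 39/10

The minimum is at (1, 0). Substituting into each constraint, equality holds for (3) and (5); the remaining constraints have slack.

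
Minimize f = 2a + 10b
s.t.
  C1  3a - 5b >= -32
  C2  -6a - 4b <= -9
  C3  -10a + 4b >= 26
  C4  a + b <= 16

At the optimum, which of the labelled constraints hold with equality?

Extreme points and f = 2a + 10b:
  (-83/42, 73/14) → f = 1012/21
  (-1/19, 121/19) → f = 1208/19
  (-17/16, 123/32) → f = 581/16

The minimum is at (-17/16, 123/32). Substituting into each constraint, equality holds for C2 and C3; the remaining constraints have slack.

C2 and C3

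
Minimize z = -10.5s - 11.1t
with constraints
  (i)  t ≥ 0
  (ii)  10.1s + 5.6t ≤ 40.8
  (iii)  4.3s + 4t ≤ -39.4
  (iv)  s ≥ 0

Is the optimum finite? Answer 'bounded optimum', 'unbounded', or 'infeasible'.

infeasible

The boundaries t = 0 and 10.1s + 5.6t = 40.8 meet at (408/101, 0), but that point violates 4.3s + 4t ≤ -39.4. Every candidate vertex is excluded by some other constraint, so the feasible region is empty.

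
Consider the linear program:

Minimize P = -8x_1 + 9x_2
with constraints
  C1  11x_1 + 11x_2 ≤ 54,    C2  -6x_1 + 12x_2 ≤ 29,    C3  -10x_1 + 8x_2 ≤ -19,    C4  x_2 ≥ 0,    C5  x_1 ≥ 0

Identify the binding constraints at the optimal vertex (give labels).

C1 and C4

Extreme points and P = -8x_1 + 9x_2:
  (641/198, 331/198) → P = -2149/198
  (54/11, 0) → P = -432/11
  (19/10, 0) → P = -76/5

The minimum is at (54/11, 0). Substituting into each constraint, equality holds for C1 and C4; the remaining constraints have slack.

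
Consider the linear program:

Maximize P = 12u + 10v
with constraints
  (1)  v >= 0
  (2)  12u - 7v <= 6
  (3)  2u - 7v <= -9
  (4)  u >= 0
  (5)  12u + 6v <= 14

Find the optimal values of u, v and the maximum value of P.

u = 0, v = 7/3, maximum P = 70/3

Feasible corners and P = 12u + 10v:
  (0, 9/7) → P = 90/7
  (11/24, 17/12) → P = 59/3
  (0, 7/3) → P = 70/3

The optimum lies where u = 0 and 12u + 6v = 14.
Solving simultaneously gives u = 0, v = 7/3.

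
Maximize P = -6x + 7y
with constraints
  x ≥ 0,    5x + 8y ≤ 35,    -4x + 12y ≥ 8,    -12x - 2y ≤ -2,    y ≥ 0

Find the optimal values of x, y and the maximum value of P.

x = 0, y = 35/8, maximum P = 245/8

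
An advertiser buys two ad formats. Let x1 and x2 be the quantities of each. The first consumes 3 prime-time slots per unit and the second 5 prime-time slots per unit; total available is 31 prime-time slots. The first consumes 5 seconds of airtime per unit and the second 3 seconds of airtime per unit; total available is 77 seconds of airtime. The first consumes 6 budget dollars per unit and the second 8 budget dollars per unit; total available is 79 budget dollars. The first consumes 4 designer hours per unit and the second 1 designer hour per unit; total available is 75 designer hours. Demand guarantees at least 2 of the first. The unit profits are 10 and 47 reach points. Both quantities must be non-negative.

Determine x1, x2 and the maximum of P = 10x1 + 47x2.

Extreme points and P = 10x1 + 47x2:
  (31/3, 0) → P = 310/3
  (2, 0) → P = 20
  (2, 5) → P = 255

At the optimal vertex, 3x1 + 5x2 = 31 and x1 = 2.
Solving simultaneously gives x1 = 2, x2 = 5.

x1 = 2, x2 = 5, maximum P = 255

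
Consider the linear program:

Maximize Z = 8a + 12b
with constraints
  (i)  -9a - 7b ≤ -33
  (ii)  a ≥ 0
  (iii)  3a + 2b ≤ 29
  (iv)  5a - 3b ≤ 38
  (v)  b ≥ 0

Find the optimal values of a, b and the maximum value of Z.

a = 0, b = 29/2, maximum Z = 174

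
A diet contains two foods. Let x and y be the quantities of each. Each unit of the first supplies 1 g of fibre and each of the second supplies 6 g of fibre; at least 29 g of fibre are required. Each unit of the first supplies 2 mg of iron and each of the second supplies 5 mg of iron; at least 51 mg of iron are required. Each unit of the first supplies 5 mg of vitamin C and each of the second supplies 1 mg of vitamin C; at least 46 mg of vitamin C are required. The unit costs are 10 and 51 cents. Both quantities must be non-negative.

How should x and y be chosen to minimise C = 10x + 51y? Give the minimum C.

Extreme points and C = 10x + 51y:
  (0, 46) → C = 2346
  (29, 0) → C = 290
  (23, 1) → C = 281
  (179/23, 163/23) → C = 10103/23
The feasible region is unbounded (it extends along (0, 1), (1, 0)), but C strictly increases along every unbounded feasible direction, so there is no improving ray and the minimum is attained at a vertex.

x = 23, y = 1, minimum C = 281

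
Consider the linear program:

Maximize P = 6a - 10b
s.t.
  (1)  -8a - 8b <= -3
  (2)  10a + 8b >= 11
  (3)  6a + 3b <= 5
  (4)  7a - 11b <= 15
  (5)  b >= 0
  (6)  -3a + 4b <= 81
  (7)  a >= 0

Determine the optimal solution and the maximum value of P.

a = 7/18, b = 8/9, maximum P = -59/9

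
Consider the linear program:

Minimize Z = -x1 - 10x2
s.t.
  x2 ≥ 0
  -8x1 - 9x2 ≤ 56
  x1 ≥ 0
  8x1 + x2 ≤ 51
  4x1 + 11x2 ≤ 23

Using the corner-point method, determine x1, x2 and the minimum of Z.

Vertices and Z = -x1 - 10x2:
  (0, 0) → Z = 0
  (23/4, 0) → Z = -23/4
  (0, 23/11) → Z = -230/11

x1 = 0, x2 = 23/11, minimum Z = -230/11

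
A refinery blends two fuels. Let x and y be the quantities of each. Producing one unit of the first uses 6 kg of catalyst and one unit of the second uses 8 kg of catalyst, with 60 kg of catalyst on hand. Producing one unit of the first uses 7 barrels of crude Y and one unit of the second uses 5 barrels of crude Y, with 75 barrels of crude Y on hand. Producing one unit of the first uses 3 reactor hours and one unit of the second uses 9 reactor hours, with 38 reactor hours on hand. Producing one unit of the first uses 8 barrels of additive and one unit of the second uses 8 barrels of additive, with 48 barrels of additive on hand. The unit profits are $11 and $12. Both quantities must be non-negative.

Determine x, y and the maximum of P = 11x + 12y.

x = 8/3, y = 10/3, maximum P = 208/3

Corner points and P = 11x + 12y:
  (0, 0) → P = 0
  (0, 38/9) → P = 152/3
  (6, 0) → P = 66
  (8/3, 10/3) → P = 208/3

The optimum lies where 3x + 9y = 38 and 8x + 8y = 48.
Solving simultaneously gives x = 8/3, y = 10/3.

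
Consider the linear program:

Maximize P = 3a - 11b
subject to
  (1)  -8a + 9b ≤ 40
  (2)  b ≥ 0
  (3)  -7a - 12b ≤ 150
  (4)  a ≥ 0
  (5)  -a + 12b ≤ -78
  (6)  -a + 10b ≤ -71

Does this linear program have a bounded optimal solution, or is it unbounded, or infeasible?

unbounded

From the feasible point (78, 0), moving in the direction (12, 1) keeps every constraint satisfied while P increases without bound.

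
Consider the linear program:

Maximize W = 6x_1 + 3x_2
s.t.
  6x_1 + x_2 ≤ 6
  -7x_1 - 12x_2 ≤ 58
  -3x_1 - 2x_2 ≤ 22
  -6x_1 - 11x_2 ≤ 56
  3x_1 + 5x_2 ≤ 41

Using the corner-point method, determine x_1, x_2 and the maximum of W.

x_1 = -11/27, x_2 = 76/9, maximum W = 206/9

Corner points and W = 6x_1 + 3x_2:
  (2, -6) → W = -6
  (-11/27, 76/9) → W = 206/9
  (-74/11, -10/11) → W = -474/11
  (-64/3, 21) → W = -65

The optimum lies where 6x_1 + x_2 = 6 and 3x_1 + 5x_2 = 41.
Solving simultaneously gives x_1 = -11/27, x_2 = 76/9.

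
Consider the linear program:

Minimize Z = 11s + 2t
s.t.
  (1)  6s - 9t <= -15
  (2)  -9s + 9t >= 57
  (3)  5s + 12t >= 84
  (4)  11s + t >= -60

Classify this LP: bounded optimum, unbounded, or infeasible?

Vertices and Z = 11s + 2t:
  (8/17, 347/51) → Z = 958/51
  (-804/127, 1224/127) → Z = -6396/127
The feasible region has finitely many vertices and no improving ray; the minimum is -6396/127 at (-804/127, 1224/127).

bounded optimum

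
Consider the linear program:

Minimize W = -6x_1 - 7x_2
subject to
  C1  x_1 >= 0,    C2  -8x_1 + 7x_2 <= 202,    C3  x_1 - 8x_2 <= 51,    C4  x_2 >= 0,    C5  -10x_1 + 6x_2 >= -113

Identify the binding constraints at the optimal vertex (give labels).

Vertices and W = -6x_1 - 7x_2:
  (0, 202/7) → W = -202
  (0, 0) → W = 0
  (2003/22, 1462/11) → W = -16243/11
  (113/10, 0) → W = -339/5

The minimum is at (2003/22, 1462/11). Substituting into each constraint, equality holds for C2 and C5; the remaining constraints have slack.

C2 and C5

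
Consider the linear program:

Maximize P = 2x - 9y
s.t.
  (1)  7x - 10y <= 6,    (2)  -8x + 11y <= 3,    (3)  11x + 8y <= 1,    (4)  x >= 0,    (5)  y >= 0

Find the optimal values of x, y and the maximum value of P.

At the optimal vertex, 11x + 8y = 1 and y = 0.
Solving simultaneously gives x = 1/11, y = 0.

x = 1/11, y = 0, maximum P = 2/11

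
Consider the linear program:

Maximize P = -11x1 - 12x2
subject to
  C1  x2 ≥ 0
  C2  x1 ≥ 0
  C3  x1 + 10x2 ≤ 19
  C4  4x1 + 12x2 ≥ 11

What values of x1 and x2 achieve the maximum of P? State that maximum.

x1 = 0, x2 = 11/12, maximum P = -11

The optimum lies where x1 = 0 and 4x1 + 12x2 = 11.
Solving simultaneously gives x1 = 0, x2 = 11/12.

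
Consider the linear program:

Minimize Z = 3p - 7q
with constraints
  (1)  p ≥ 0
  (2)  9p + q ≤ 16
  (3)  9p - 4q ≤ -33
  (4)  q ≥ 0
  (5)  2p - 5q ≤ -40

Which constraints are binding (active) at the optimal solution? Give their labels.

(1) and (2)

Corner points and Z = 3p - 7q:
  (0, 16) → Z = -112
  (0, 33/4) → Z = -231/4
  (31/45, 49/5) → Z = -998/15

The minimum is at (0, 16). Substituting into each constraint, equality holds for (1) and (2); the remaining constraints have slack.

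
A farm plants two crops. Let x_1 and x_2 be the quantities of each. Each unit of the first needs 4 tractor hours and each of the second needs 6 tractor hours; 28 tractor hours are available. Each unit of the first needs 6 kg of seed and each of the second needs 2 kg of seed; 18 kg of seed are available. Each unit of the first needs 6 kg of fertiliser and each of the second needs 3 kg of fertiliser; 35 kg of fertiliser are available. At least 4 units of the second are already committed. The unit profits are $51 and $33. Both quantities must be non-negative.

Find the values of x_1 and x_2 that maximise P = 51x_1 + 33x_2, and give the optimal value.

Extreme points and P = 51x_1 + 33x_2:
  (0, 14/3) → P = 154
  (0, 4) → P = 132
  (1, 4) → P = 183

The binding constraints are 4x_1 + 6x_2 = 28 and x_2 = 4.
Solving simultaneously gives x_1 = 1, x_2 = 4.

x_1 = 1, x_2 = 4, maximum P = 183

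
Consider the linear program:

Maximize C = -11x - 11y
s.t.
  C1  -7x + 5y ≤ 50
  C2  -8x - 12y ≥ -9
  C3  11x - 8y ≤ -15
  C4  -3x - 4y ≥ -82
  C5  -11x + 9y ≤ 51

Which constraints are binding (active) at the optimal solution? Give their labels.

Vertices and C = -11x - 11y:
  (-325, -445) → C = 8470
  (-195/8, -193/8) → C = 1067/2
  (-27/49, 219/196) → C = -1221/196
  (-177/68, 169/68) → C = 22/17

The maximum is at (-325, -445). Substituting into each constraint, equality holds for C1 and C3; the remaining constraints have slack.

C1 and C3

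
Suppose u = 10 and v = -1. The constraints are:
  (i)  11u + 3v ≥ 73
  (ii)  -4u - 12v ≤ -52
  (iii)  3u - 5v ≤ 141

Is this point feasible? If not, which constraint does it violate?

not feasible — violates (ii)

Constraint (ii): -4u - 12v = -28, which is not ≤ -52. All other constraints are satisfied.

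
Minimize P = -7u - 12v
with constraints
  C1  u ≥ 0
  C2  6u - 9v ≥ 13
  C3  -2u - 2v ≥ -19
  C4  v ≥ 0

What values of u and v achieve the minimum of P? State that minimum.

Extreme points and P = -7u - 12v:
  (197/30, 44/15) → P = -487/6
  (13/6, 0) → P = -91/6
  (19/2, 0) → P = -133/2

The binding constraints are 6u - 9v = 13 and -2u - 2v = -19.
Solving simultaneously gives u = 197/30, v = 44/15.

u = 197/30, v = 44/15, minimum P = -487/6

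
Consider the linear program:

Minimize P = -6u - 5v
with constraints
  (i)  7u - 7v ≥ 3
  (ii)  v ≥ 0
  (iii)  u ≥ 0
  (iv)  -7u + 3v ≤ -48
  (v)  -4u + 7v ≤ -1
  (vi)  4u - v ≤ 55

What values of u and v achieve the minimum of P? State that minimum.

Vertices and P = -6u - 5v:
  (48/7, 0) → P = -288/7
  (55/4, 0) → P = -165/2
  (9, 5) → P = -79
  (16, 9) → P = -141

u = 16, v = 9, minimum P = -141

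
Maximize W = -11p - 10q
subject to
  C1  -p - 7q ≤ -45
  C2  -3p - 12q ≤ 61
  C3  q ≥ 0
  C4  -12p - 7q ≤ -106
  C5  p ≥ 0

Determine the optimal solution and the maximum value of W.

Extreme points and W = -11p - 10q:
  (45, 0) → W = -495
  (61/11, 62/11) → W = -1291/11
  (0, 106/7) → W = -1060/7
The feasible region is unbounded (it extends along (0, 1), (1, 0)), but W strictly decreases along every unbounded feasible direction, so there is no improving ray and the maximum is attained at a vertex.

The optimum lies where -p - 7q = -45 and -12p - 7q = -106.
Solving simultaneously gives p = 61/11, q = 62/11.

p = 61/11, q = 62/11, maximum W = -1291/11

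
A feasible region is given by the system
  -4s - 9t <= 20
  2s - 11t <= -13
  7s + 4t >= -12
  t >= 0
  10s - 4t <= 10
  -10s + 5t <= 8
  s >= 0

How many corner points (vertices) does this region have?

4

The feasible vertices (each the meet of two boundaries and inside every other half-plane) are:
  (27/17, 25/17)
  (0, 13/11)
  (41/5, 18)
  (0, 8/5)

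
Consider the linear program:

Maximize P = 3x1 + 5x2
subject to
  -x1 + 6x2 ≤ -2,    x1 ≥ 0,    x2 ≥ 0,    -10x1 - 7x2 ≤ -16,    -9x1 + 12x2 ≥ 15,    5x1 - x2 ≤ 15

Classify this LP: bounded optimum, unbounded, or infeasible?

The boundaries -x1 + 6x2 = -2 and x2 = 0 meet at (2, 0), but that point violates -9x1 + 12x2 ≥ 15. Every candidate vertex is excluded by some other constraint, so the feasible region is empty.

infeasible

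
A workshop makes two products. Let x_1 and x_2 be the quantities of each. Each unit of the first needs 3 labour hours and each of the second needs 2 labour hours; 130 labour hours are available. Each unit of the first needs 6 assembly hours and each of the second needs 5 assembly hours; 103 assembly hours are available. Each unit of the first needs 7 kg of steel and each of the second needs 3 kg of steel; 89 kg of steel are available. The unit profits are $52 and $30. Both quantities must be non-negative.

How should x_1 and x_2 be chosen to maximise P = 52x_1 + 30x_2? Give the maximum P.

x_1 = 8, x_2 = 11, maximum P = 746

Extreme points and P = 52x_1 + 30x_2:
  (0, 0) → P = 0
  (0, 103/5) → P = 618
  (89/7, 0) → P = 4628/7
  (8, 11) → P = 746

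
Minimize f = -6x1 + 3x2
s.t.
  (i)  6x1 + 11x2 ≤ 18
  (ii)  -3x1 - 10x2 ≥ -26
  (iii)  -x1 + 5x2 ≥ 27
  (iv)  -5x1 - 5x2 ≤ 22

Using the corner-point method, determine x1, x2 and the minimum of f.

Extreme points and f = -6x1 + 3x2:
  (-28/5, 107/25) → f = 1161/25
  (-10, 28/5) → f = 384/5
  (-49/6, 113/30) → f = 603/10

The binding constraints are -3x1 - 10x2 = -26 and -x1 + 5x2 = 27.
Solving simultaneously gives x1 = -28/5, x2 = 107/25.

x1 = -28/5, x2 = 107/25, minimum f = 1161/25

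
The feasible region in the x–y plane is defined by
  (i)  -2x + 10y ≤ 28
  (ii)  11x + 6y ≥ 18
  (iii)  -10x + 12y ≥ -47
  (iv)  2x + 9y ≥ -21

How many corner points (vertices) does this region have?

The feasible vertices (each the meet of two boundaries and inside every other half-plane) are:
  (6/61, 172/61)
  (403/38, 187/38)
  (83/32, -337/192)

3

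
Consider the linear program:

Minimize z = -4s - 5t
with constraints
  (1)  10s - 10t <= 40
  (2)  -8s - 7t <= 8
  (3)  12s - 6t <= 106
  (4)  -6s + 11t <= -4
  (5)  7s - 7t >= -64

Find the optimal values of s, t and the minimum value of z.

s = 8, t = 4, minimum z = -52

Feasible corners and z = -4s - 5t:
  (4/3, -8/3) → z = 8
  (8, 4) → z = -52
  (-6/13, -8/13) → z = 64/13

At the optimal vertex, 10s - 10t = 40 and -6s + 11t = -4.
Solving simultaneously gives s = 8, t = 4.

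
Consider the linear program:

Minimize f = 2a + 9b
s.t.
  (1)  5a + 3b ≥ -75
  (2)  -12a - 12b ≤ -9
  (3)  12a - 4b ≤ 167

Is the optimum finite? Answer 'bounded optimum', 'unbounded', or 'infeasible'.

bounded optimum

Corner points and f = 2a + 9b:
  (-309/8, 315/8) → f = 2217/8
  (85/8, -79/8) → f = -541/8
The feasible region has finitely many vertices and no improving ray; the minimum is -541/8 at (85/8, -79/8).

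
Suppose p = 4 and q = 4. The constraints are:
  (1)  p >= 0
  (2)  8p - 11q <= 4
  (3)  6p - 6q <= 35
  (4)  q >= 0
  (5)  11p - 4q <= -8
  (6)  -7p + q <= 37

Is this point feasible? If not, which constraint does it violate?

not feasible — violates (5)

Constraint (5): 11p - 4q = 28, which is not ≤ -8. All other constraints are satisfied.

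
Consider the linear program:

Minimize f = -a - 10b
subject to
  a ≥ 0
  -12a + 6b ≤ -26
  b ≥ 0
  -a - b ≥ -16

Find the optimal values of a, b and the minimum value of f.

Corner points and f = -a - 10b:
  (13/6, 0) → f = -13/6
  (61/9, 83/9) → f = -99
  (16, 0) → f = -16

The optimum lies where -12a + 6b = -26 and -a - b = -16.
Solving simultaneously gives a = 61/9, b = 83/9.

a = 61/9, b = 83/9, minimum f = -99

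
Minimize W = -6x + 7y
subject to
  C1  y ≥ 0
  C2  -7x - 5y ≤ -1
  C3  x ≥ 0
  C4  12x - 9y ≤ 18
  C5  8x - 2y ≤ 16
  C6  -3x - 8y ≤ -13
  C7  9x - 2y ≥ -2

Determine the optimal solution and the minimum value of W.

x = 87/41, y = 34/41, minimum W = -284/41

Vertices and W = -6x + 7y:
  (9/4, 1) → W = -13/2
  (87/41, 34/41) → W = -284/41
  (5/39, 41/26) → W = 267/26
The feasible region is unbounded (it extends along (2, 9), (1, 4)), but W strictly increases along every unbounded feasible direction, so there is no improving ray and the minimum is attained at a vertex.

The optimum lies where 12x - 9y = 18 and -3x - 8y = -13.
Solving simultaneously gives x = 87/41, y = 34/41.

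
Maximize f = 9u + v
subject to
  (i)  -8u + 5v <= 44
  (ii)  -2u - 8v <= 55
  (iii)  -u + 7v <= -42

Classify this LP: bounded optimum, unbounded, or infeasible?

From the feasible point (-49/22, -139/22), moving in the direction (8, -2) keeps every constraint satisfied while f increases without bound.

unbounded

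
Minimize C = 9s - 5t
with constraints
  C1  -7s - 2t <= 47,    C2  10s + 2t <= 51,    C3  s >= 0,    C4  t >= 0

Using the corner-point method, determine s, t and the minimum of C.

Feasible corners and C = 9s - 5t:
  (0, 51/2) → C = -255/2
  (51/10, 0) → C = 459/10
  (0, 0) → C = 0

s = 0, t = 51/2, minimum C = -255/2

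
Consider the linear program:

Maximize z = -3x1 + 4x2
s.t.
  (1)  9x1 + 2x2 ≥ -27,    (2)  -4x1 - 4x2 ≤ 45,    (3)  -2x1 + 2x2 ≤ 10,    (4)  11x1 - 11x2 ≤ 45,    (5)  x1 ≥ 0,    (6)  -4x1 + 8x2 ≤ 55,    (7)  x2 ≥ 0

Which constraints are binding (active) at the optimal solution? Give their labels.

Feasible corners and z = -3x1 + 4x2:
  (0, 5) → z = 20
  (15/4, 35/4) → z = 95/4
  (965/44, 785/44) → z = 245/44
  (45/11, 0) → z = -135/11
  (0, 0) → z = 0

The maximum is at (15/4, 35/4). Substituting into each constraint, equality holds for (3) and (6); the remaining constraints have slack.

(3) and (6)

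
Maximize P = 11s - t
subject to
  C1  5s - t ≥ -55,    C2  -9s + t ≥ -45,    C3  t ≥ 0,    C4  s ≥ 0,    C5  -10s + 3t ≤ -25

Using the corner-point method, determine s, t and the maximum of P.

The optimum lies where -9s + t = -45 and -10s + 3t = -25.
Solving simultaneously gives s = 110/17, t = 225/17.

s = 110/17, t = 225/17, maximum P = 985/17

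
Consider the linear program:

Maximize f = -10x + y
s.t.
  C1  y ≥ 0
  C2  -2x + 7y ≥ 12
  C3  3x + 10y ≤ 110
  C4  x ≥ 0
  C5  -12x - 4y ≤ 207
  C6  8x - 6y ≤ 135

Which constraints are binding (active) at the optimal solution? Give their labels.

Vertices and f = -10x + y:
  (650/41, 256/41) → f = -6244/41
  (0, 12/7) → f = 12/7
  (0, 11) → f = 11

The maximum is at (0, 11). Substituting into each constraint, equality holds for C3 and C4; the remaining constraints have slack.

C3 and C4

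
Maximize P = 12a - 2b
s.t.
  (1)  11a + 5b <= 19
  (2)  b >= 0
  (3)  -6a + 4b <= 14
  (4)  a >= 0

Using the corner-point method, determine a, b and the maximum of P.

Vertices and P = 12a - 2b:
  (19/11, 0) → P = 228/11
  (3/37, 134/37) → P = -232/37
  (0, 0) → P = 0
  (0, 7/2) → P = -7

a = 19/11, b = 0, maximum P = 228/11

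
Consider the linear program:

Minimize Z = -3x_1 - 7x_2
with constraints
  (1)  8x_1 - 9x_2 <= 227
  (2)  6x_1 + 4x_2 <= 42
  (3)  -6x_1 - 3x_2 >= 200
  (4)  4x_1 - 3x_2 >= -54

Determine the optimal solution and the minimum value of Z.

x_1 = -127/5, x_2 = -238/15, minimum Z = 2809/15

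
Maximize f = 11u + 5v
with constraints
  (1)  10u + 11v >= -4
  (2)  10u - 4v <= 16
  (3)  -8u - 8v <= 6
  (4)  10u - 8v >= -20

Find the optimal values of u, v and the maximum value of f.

u = 26/5, v = 9, maximum f = 511/5

Vertices and f = 11u + 5v:
  (16/15, -4/3) → f = 76/15
  (-126/95, 16/19) → f = -986/95
  (26/5, 9) → f = 511/5

The binding constraints are 10u - 4v = 16 and 10u - 8v = -20.
Solving simultaneously gives u = 26/5, v = 9.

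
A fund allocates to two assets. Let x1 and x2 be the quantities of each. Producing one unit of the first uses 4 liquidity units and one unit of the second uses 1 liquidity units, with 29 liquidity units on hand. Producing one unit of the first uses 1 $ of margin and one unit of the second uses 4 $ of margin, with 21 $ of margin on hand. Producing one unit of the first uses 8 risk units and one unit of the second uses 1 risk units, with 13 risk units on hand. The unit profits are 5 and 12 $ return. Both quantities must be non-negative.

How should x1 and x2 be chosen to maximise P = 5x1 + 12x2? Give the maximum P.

x1 = 1, x2 = 5, maximum P = 65

Vertices and P = 5x1 + 12x2:
  (0, 0) → P = 0
  (0, 21/4) → P = 63
  (13/8, 0) → P = 65/8
  (1, 5) → P = 65

The binding constraints are x1 + 4x2 = 21 and 8x1 + x2 = 13.
Solving simultaneously gives x1 = 1, x2 = 5.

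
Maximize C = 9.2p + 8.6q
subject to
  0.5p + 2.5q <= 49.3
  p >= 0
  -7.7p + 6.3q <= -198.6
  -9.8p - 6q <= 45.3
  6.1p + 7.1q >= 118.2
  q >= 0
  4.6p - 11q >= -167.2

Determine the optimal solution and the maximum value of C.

Corner points and C = 9.2p + 8.6q:
  (80709/2240, 28031/2240) → C = 4917947/11200
  (493/5, 0) → C = 22678/25
  (1986/77, 0) → C = 91356/385

At the optimal vertex, 0.5p + 2.5q = 49.3 and q = 0.
Solving simultaneously gives p = 493/5, q = 0.

p = 98.6, q = 0, maximum C = 907.12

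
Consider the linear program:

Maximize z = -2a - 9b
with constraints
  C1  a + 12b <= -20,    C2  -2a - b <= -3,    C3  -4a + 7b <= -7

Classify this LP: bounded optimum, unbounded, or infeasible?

From the feasible point (56/23, -43/23), moving in the direction (1, -2) keeps every constraint satisfied while z increases without bound.

unbounded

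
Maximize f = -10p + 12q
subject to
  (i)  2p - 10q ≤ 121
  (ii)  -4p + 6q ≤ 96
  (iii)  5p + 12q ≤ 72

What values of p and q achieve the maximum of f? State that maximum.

Feasible corners and f = -10p + 12q:
  (-843/14, -169/7) → f = 2187/7
  (1086/37, -461/74) → f = -13626/37
  (-120/13, 128/13) → f = 2736/13

At the optimal vertex, 2p - 10q = 121 and -4p + 6q = 96.
Solving simultaneously gives p = -843/14, q = -169/7.

p = -843/14, q = -169/7, maximum f = 2187/7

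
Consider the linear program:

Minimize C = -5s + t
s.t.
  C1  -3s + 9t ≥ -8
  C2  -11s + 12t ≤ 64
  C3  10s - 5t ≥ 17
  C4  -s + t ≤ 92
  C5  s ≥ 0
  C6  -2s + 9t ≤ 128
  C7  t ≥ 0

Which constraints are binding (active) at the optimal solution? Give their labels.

Feasible corners and C = -5s + t:
  (136, 400/9) → C = -5720/9
  (8/3, 0) → C = -40/3
  (524/65, 827/65) → C = -1793/65
  (64/5, 256/15) → C = -704/15
  (17/10, 0) → C = -17/2

The minimum is at (136, 400/9). Substituting into each constraint, equality holds for C1 and C6; the remaining constraints have slack.

C1 and C6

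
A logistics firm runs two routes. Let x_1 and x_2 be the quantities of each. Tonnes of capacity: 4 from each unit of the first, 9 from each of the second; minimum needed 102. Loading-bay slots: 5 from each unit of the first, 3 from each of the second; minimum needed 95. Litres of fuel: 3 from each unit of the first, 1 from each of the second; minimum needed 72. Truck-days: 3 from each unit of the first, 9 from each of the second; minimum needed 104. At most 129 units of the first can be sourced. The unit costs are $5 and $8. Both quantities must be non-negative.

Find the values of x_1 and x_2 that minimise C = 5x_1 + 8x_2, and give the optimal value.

Corner points and C = 5x_1 + 8x_2:
  (0, 72) → C = 576
  (104/3, 0) → C = 520/3
  (129, 0) → C = 645
  (68/3, 4) → C = 436/3
The feasible region is unbounded (it extends along (0, 1)), but C strictly increases along every unbounded feasible direction, so there is no improving ray and the minimum is attained at a vertex.

The optimum lies where 3x_1 + x_2 = 72 and 3x_1 + 9x_2 = 104.
Solving simultaneously gives x_1 = 68/3, x_2 = 4.

x_1 = 68/3, x_2 = 4, minimum C = 436/3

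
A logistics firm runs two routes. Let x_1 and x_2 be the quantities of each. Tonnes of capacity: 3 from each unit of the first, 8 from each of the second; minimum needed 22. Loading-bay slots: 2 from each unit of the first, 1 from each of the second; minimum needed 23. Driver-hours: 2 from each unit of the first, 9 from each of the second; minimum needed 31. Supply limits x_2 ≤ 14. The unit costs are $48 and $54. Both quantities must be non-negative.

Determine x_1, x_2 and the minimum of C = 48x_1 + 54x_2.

x_1 = 11, x_2 = 1, minimum C = 582

Extreme points and C = 48x_1 + 54x_2:
  (31/2, 0) → C = 744
  (11, 1) → C = 582
  (9/2, 14) → C = 972
The feasible region is unbounded (it extends along (1, 0)), but C strictly increases along every unbounded feasible direction, so there is no improving ray and the minimum is attained at a vertex.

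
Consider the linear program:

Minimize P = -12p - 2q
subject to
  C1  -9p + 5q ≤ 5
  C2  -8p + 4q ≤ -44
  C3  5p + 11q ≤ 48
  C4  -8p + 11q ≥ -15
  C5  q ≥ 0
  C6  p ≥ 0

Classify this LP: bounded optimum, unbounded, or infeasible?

infeasible

The boundaries -9p + 5q = 5 and -8p + 4q = -44 meet at (60, 109), but that point violates 5p + 11q ≤ 48. Every candidate vertex is excluded by some other constraint, so the feasible region is empty.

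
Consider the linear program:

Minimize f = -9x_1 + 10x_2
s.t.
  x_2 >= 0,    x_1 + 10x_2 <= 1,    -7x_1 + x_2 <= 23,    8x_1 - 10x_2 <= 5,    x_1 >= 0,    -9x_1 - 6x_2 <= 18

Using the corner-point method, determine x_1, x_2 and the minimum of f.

x_1 = 2/3, x_2 = 1/30, minimum f = -17/3

Vertices and f = -9x_1 + 10x_2:
  (5/8, 0) → f = -45/8
  (0, 0) → f = 0
  (2/3, 1/30) → f = -17/3
  (0, 1/10) → f = 1

The optimum lies where x_1 + 10x_2 = 1 and 8x_1 - 10x_2 = 5.
Solving simultaneously gives x_1 = 2/3, x_2 = 1/30.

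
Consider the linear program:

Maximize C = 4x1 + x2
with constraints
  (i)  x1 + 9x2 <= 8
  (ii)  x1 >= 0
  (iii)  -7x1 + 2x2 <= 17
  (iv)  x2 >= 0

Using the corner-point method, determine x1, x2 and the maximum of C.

Extreme points and C = 4x1 + x2:
  (0, 8/9) → C = 8/9
  (8, 0) → C = 32
  (0, 0) → C = 0

x1 = 8, x2 = 0, maximum C = 32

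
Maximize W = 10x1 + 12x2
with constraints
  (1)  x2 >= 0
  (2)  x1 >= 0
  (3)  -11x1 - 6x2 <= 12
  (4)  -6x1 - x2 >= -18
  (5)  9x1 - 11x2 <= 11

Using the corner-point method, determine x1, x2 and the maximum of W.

x1 = 0, x2 = 18, maximum W = 216

Feasible corners and W = 10x1 + 12x2:
  (0, 0) → W = 0
  (11/9, 0) → W = 110/9
  (0, 18) → W = 216
  (209/75, 32/25) → W = 3242/75

The binding constraints are x1 = 0 and -6x1 - x2 = -18.
Solving simultaneously gives x1 = 0, x2 = 18.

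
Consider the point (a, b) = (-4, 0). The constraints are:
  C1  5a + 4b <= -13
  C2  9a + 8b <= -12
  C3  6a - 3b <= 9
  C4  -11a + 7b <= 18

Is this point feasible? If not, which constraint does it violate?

not feasible — violates C4

Constraint C4: -11a + 7b = 44, which is not ≤ 18. All other constraints are satisfied.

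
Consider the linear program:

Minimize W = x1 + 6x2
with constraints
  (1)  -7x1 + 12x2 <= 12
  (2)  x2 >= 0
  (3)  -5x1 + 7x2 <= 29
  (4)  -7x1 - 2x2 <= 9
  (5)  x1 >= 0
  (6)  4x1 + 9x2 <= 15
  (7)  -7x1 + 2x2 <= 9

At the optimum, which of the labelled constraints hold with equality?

Feasible corners and W = x1 + 6x2:
  (0, 1) → W = 6
  (24/37, 51/37) → W = 330/37
  (0, 0) → W = 0
  (15/4, 0) → W = 15/4

The minimum is at (0, 0). Substituting into each constraint, equality holds for (2) and (5); the remaining constraints have slack.

(2) and (5)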